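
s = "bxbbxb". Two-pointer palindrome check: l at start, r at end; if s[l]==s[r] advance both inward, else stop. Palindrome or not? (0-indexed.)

palindrome

[0,5] 'b'=='b' → l++,r--
[1,4] 'x'=='x' → l++,r--
[2,3] 'b'=='b' → l++,r--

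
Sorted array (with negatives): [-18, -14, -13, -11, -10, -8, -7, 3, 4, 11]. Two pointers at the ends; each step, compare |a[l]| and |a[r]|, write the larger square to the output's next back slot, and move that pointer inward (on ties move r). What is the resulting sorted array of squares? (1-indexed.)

l=1 r=10: |-18|>|11| out[10]=324, l++
l=2 r=10: |-14|>|11| out[9]=196, l++
l=3 r=10: |-13|>|11| out[8]=169, l++
l=4 r=10: |-11|<=|11| out[7]=121, r--
l=4 r=9: |-11|>|4| out[6]=121, l++
l=5 r=9: |-10|>|4| out[5]=100, l++
l=6 r=9: |-8|>|4| out[4]=64, l++
l=7 r=9: |-7|>|4| out[3]=49, l++
l=8 r=9: |3|<=|4| out[2]=16, r--
l=8 r=8: |3|<=|3| out[1]=9, r--

[9, 16, 49, 64, 100, 121, 121, 169, 196, 324]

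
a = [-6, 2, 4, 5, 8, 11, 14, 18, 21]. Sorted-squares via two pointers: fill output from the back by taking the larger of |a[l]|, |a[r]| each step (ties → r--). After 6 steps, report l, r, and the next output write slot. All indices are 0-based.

l=0 r=8: |-6|<=|21| out[8]=441, r--
l=0 r=7: |-6|<=|18| out[7]=324, r--
l=0 r=6: |-6|<=|14| out[6]=196, r--
l=0 r=5: |-6|<=|11| out[5]=121, r--
l=0 r=4: |-6|<=|8| out[4]=64, r--
l=0 r=3: |-6|>|5| out[3]=36, l++

l=1, r=3, next write slot=2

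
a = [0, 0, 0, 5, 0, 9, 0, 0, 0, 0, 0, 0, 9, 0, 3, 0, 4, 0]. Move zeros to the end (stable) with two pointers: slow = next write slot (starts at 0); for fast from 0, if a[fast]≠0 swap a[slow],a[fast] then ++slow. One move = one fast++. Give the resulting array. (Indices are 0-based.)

slow=0 fast=0: a[fast]=0, fast++
slow=0 fast=1: a[fast]=0, fast++
slow=0 fast=2: a[fast]=0, fast++
slow=0 fast=3: a[fast]=5≠0 swap→a[0]=5, slow++,fast++
slow=1 fast=4: a[fast]=0, fast++
slow=1 fast=5: a[fast]=9≠0 swap→a[1]=9, slow++,fast++
slow=2 fast=6: a[fast]=0, fast++
slow=2 fast=7: a[fast]=0, fast++
slow=2 fast=8: a[fast]=0, fast++
slow=2 fast=9: a[fast]=0, fast++
slow=2 fast=10: a[fast]=0, fast++
slow=2 fast=11: a[fast]=0, fast++
slow=2 fast=12: a[fast]=9≠0 swap→a[2]=9, slow++,fast++
slow=3 fast=13: a[fast]=0, fast++
slow=3 fast=14: a[fast]=3≠0 swap→a[3]=3, slow++,fast++
slow=4 fast=15: a[fast]=0, fast++
slow=4 fast=16: a[fast]=4≠0 swap→a[4]=4, slow++,fast++
slow=5 fast=17: a[fast]=0, fast++

[5, 9, 9, 3, 4, 0, 0, 0, 0, 0, 0, 0, 0, 0, 0, 0, 0, 0]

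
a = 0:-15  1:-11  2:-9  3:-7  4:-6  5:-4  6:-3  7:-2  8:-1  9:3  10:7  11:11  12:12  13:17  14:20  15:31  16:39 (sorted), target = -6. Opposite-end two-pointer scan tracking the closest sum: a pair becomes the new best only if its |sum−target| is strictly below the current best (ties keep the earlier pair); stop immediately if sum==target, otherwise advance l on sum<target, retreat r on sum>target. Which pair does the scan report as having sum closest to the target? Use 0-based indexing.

[0,16] -15+39=24 d=30 * → r--
[0,15] -15+31=16 d=22 * → r--
[0,14] -15+20=5 d=11 * → r--
[0,13] -15+17=2 d=8 * → r--
[0,12] -15+12=-3 d=3 * → r--
[0,11] -15+11=-4 d=2 * → r--
[0,10] -15+7=-8 d=2 → l++
[1,10] -11+7=-4 d=2 → r--
[1,9] -11+3=-8 d=2 → l++
[2,9] -9+3=-6 d=0 * → stop

pair (-9, 3) with sum -6 (|Δ|=0)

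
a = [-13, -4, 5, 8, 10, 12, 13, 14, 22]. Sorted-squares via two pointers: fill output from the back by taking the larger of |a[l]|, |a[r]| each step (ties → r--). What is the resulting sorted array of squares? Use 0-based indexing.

l=0 r=8: |-13|<=|22| out[8]=484, r--
l=0 r=7: |-13|<=|14| out[7]=196, r--
l=0 r=6: |-13|<=|13| out[6]=169, r--
l=0 r=5: |-13|>|12| out[5]=169, l++
l=1 r=5: |-4|<=|12| out[4]=144, r--
l=1 r=4: |-4|<=|10| out[3]=100, r--
l=1 r=3: |-4|<=|8| out[2]=64, r--
l=1 r=2: |-4|<=|5| out[1]=25, r--
l=1 r=1: |-4|<=|-4| out[0]=16, r--

[16, 25, 64, 100, 144, 169, 169, 196, 484]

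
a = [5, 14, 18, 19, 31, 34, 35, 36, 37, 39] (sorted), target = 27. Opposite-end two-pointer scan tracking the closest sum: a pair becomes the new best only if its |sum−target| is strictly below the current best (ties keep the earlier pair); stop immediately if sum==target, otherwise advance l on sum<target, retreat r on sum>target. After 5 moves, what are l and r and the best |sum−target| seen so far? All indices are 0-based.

[0,9] 5+39=44 d=17 * → r--
[0,8] 5+37=42 d=15 * → r--
[0,7] 5+36=41 d=14 * → r--
[0,6] 5+35=40 d=13 * → r--
[0,5] 5+34=39 d=12 * → r--

l=0, r=4, best |Δ|=12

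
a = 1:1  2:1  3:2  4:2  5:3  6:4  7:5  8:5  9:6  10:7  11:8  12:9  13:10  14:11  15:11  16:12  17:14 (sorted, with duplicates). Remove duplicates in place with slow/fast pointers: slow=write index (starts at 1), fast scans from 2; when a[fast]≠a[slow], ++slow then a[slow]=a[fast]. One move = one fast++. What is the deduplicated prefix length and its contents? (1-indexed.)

length 13; prefix = [1, 2, 3, 4, 5, 6, 7, 8, 9, 10, 11, 12, 14]

(s=1,f=2) a[fast]=1=a[slow] dup → fast++
(s=1,f=3) a[fast]=2≠a[slow]=1 write a[2]=2 → slow++,fast++
(s=2,f=4) a[fast]=2=a[slow] dup → fast++
(s=2,f=5) a[fast]=3≠a[slow]=2 write a[3]=3 → slow++,fast++
(s=3,f=6) a[fast]=4≠a[slow]=3 write a[4]=4 → slow++,fast++
(s=4,f=7) a[fast]=5≠a[slow]=4 write a[5]=5 → slow++,fast++
(s=5,f=8) a[fast]=5=a[slow] dup → fast++
(s=5,f=9) a[fast]=6≠a[slow]=5 write a[6]=6 → slow++,fast++
(s=6,f=10) a[fast]=7≠a[slow]=6 write a[7]=7 → slow++,fast++
(s=7,f=11) a[fast]=8≠a[slow]=7 write a[8]=8 → slow++,fast++
(s=8,f=12) a[fast]=9≠a[slow]=8 write a[9]=9 → slow++,fast++
(s=9,f=13) a[fast]=10≠a[slow]=9 write a[10]=10 → slow++,fast++
(s=10,f=14) a[fast]=11≠a[slow]=10 write a[11]=11 → slow++,fast++
(s=11,f=15) a[fast]=11=a[slow] dup → fast++
(s=11,f=16) a[fast]=12≠a[slow]=11 write a[12]=12 → slow++,fast++
(s=12,f=17) a[fast]=14≠a[slow]=12 write a[13]=14 → slow++,fast++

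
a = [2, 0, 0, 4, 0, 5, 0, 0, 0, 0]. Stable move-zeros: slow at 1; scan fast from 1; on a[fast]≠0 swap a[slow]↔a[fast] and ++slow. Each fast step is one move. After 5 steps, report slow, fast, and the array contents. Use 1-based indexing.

slow=1 fast=1: a[fast]=2≠0 swap→a[1]=2, slow++,fast++
slow=2 fast=2: a[fast]=0, fast++
slow=2 fast=3: a[fast]=0, fast++
slow=2 fast=4: a[fast]=4≠0 swap→a[2]=4, slow++,fast++
slow=3 fast=5: a[fast]=0, fast++

slow=3, fast=6, a=[2, 4, 0, 0, 0, 5, 0, 0, 0, 0]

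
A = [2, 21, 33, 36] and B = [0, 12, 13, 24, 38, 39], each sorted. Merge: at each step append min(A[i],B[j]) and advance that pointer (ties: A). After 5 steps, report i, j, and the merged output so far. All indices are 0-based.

i=2, j=3, merged so far=[0, 2, 12, 13, 21]

i=0 j=0: A[i]=2>B[j]=0 take 0, j++
i=0 j=1: A[i]=2<=B[j]=12 take 2, i++
i=1 j=1: A[i]=21>B[j]=12 take 12, j++
i=1 j=2: A[i]=21>B[j]=13 take 13, j++
i=1 j=3: A[i]=21<=B[j]=24 take 21, i++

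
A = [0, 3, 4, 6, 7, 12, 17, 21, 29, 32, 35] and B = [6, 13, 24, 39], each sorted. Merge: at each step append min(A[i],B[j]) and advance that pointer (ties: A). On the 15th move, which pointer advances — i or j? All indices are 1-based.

i=1 j=1: A[i]=0<=B[j]=6 take 0, i++
i=2 j=1: A[i]=3<=B[j]=6 take 3, i++
i=3 j=1: A[i]=4<=B[j]=6 take 4, i++
i=4 j=1: A[i]=6<=B[j]=6 take 6, i++
i=5 j=1: A[i]=7>B[j]=6 take 6, j++
i=5 j=2: A[i]=7<=B[j]=13 take 7, i++
i=6 j=2: A[i]=12<=B[j]=13 take 12, i++
i=7 j=2: A[i]=17>B[j]=13 take 13, j++
i=7 j=3: A[i]=17<=B[j]=24 take 17, i++
i=8 j=3: A[i]=21<=B[j]=24 take 21, i++
i=9 j=3: A[i]=29>B[j]=24 take 24, j++
i=9 j=4: A[i]=29<=B[j]=39 take 29, i++
i=10 j=4: A[i]=32<=B[j]=39 take 32, i++
i=11 j=4: A[i]=35<=B[j]=39 take 35, i++
i=12 j=4: A done, take B[j]=39, j++

j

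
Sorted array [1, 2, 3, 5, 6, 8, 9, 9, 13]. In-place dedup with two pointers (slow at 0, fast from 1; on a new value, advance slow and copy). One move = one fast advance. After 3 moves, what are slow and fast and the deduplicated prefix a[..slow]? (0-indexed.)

slow=3, fast=4, prefix=[1, 2, 3, 5]

(s=0,f=1) a[fast]=2≠a[slow]=1 write a[1]=2 → slow++,fast++
(s=1,f=2) a[fast]=3≠a[slow]=2 write a[2]=3 → slow++,fast++
(s=2,f=3) a[fast]=5≠a[slow]=3 write a[3]=5 → slow++,fast++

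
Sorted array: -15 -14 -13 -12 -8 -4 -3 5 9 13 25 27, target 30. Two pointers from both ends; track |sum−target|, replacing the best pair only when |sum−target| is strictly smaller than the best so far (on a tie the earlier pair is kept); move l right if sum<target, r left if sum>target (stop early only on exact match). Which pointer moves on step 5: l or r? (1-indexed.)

l=1 r=12: -15+27=12 d=18 *, l++
l=2 r=12: -14+27=13 d=17 *, l++
l=3 r=12: -13+27=14 d=16 *, l++
l=4 r=12: -12+27=15 d=15 *, l++
l=5 r=12: -8+27=19 d=11 *, l++

l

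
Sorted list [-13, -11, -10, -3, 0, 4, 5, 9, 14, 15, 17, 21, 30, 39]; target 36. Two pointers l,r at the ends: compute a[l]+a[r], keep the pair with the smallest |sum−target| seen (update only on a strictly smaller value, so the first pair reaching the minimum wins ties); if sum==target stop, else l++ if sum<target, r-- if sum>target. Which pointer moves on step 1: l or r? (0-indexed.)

[0,13] -13+39=26 d=10 * → l++

l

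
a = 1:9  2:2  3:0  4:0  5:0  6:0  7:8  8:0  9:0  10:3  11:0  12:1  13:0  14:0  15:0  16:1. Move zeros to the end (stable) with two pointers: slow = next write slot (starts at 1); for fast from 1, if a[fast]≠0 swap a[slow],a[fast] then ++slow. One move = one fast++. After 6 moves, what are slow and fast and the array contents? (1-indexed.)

(s=1,f=1) a[fast]=9≠0 swap→a[1]=9 → slow++,fast++
(s=2,f=2) a[fast]=2≠0 swap→a[2]=2 → slow++,fast++
(s=3,f=3) a[fast]=0 → fast++
(s=3,f=4) a[fast]=0 → fast++
(s=3,f=5) a[fast]=0 → fast++
(s=3,f=6) a[fast]=0 → fast++

slow=3, fast=7, a=[9, 2, 0, 0, 0, 0, 8, 0, 0, 3, 0, 1, 0, 0, 0, 1]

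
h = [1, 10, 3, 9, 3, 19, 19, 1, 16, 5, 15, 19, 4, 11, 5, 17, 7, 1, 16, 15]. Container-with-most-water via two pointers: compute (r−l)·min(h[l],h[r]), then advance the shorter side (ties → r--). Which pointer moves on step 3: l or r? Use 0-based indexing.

l

l=0 r=19: min(1,15)*19=19 best=19 *, l++
l=1 r=19: min(10,15)*18=180 best=180 *, l++
l=2 r=19: min(3,15)*17=51 best=180, l++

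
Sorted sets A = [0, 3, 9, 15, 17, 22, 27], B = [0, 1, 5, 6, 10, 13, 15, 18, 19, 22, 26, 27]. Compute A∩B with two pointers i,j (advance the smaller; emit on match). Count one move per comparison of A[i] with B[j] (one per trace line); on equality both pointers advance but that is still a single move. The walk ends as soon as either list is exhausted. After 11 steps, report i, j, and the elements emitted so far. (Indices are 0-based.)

i=5, j=8, emitted=[0, 15]

i=0 j=0: 0==0 emit, i++,j++
i=1 j=1: 3>1, j++
i=1 j=2: 3<5, i++
i=2 j=2: 9>5, j++
i=2 j=3: 9>6, j++
i=2 j=4: 9<10, i++
i=3 j=4: 15>10, j++
i=3 j=5: 15>13, j++
i=3 j=6: 15==15 emit, i++,j++
i=4 j=7: 17<18, i++
i=5 j=7: 22>18, j++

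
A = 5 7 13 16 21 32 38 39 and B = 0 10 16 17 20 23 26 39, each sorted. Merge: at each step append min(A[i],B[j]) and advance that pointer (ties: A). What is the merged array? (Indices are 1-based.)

[i=1,j=1] A[i]=5>B[j]=0 take 0 → j++
[i=1,j=2] A[i]=5<=B[j]=10 take 5 → i++
[i=2,j=2] A[i]=7<=B[j]=10 take 7 → i++
[i=3,j=2] A[i]=13>B[j]=10 take 10 → j++
[i=3,j=3] A[i]=13<=B[j]=16 take 13 → i++
[i=4,j=3] A[i]=16<=B[j]=16 take 16 → i++
[i=5,j=3] A[i]=21>B[j]=16 take 16 → j++
[i=5,j=4] A[i]=21>B[j]=17 take 17 → j++
[i=5,j=5] A[i]=21>B[j]=20 take 20 → j++
[i=5,j=6] A[i]=21<=B[j]=23 take 21 → i++
[i=6,j=6] A[i]=32>B[j]=23 take 23 → j++
[i=6,j=7] A[i]=32>B[j]=26 take 26 → j++
[i=6,j=8] A[i]=32<=B[j]=39 take 32 → i++
[i=7,j=8] A[i]=38<=B[j]=39 take 38 → i++
[i=8,j=8] A[i]=39<=B[j]=39 take 39 → i++
[i=9,j=8] A done, take B[j]=39 → j++

[0, 5, 7, 10, 13, 16, 16, 17, 20, 21, 23, 26, 32, 38, 39, 39]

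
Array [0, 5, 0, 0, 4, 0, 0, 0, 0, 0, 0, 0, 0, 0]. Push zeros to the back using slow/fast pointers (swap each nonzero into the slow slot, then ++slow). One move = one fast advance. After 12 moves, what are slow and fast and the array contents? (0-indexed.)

(s=0,f=0) a[fast]=0 → fast++
(s=0,f=1) a[fast]=5≠0 swap→a[0]=5 → slow++,fast++
(s=1,f=2) a[fast]=0 → fast++
(s=1,f=3) a[fast]=0 → fast++
(s=1,f=4) a[fast]=4≠0 swap→a[1]=4 → slow++,fast++
(s=2,f=5) a[fast]=0 → fast++
(s=2,f=6) a[fast]=0 → fast++
(s=2,f=7) a[fast]=0 → fast++
(s=2,f=8) a[fast]=0 → fast++
(s=2,f=9) a[fast]=0 → fast++
(s=2,f=10) a[fast]=0 → fast++
(s=2,f=11) a[fast]=0 → fast++

slow=2, fast=12, a=[5, 4, 0, 0, 0, 0, 0, 0, 0, 0, 0, 0, 0, 0]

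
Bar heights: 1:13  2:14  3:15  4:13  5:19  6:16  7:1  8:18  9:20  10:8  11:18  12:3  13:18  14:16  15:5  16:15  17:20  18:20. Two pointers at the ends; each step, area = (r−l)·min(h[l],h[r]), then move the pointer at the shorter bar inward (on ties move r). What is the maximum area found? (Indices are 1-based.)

max area = 247

l=1 r=18: min(13,20)*17=221 best=221 *, l++
l=2 r=18: min(14,20)*16=224 best=224 *, l++
l=3 r=18: min(15,20)*15=225 best=225 *, l++
l=4 r=18: min(13,20)*14=182 best=225, l++
l=5 r=18: min(19,20)*13=247 best=247 *, l++
l=6 r=18: min(16,20)*12=192 best=247, l++
l=7 r=18: min(1,20)*11=11 best=247, l++
l=8 r=18: min(18,20)*10=180 best=247, l++
l=9 r=18: min(20,20)*9=180 best=247, r--
l=9 r=17: min(20,20)*8=160 best=247, r--
l=9 r=16: min(20,15)*7=105 best=247, r--
l=9 r=15: min(20,5)*6=30 best=247, r--
l=9 r=14: min(20,16)*5=80 best=247, r--
l=9 r=13: min(20,18)*4=72 best=247, r--
l=9 r=12: min(20,3)*3=9 best=247, r--
l=9 r=11: min(20,18)*2=36 best=247, r--
l=9 r=10: min(20,8)*1=8 best=247, r--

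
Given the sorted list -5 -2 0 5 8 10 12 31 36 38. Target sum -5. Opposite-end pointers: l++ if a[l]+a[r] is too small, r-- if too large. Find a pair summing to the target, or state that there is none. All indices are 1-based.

(-5, 0)

[1,10] -5+38=33 >-5 → r--
[1,9] -5+36=31 >-5 → r--
[1,8] -5+31=26 >-5 → r--
[1,7] -5+12=7 >-5 → r--
[1,6] -5+10=5 >-5 → r--
[1,5] -5+8=3 >-5 → r--
[1,4] -5+5=0 >-5 → r--
[1,3] -5+0=-5 → found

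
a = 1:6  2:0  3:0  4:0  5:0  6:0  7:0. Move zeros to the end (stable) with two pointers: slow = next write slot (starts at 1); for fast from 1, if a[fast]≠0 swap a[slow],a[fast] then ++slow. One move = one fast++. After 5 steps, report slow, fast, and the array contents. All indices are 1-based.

slow=2, fast=6, a=[6, 0, 0, 0, 0, 0, 0]

slow=1 fast=1: a[fast]=6≠0 swap→a[1]=6, slow++,fast++
slow=2 fast=2: a[fast]=0, fast++
slow=2 fast=3: a[fast]=0, fast++
slow=2 fast=4: a[fast]=0, fast++
slow=2 fast=5: a[fast]=0, fast++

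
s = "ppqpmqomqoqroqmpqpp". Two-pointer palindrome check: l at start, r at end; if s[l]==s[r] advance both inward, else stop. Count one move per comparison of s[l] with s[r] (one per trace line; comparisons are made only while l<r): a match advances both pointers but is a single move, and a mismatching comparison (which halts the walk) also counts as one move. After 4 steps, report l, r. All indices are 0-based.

[0,18] 'p'=='p' → l++,r--
[1,17] 'p'=='p' → l++,r--
[2,16] 'q'=='q' → l++,r--
[3,15] 'p'=='p' → l++,r--

l=4, r=14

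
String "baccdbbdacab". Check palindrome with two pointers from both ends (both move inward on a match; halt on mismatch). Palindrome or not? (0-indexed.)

l=0 r=11: 'b'=='b', l++,r--
l=1 r=10: 'a'=='a', l++,r--
l=2 r=9: 'c'=='c', l++,r--
l=3 r=8: 'c'!='a', stop

not a palindrome (mismatch at 3,8)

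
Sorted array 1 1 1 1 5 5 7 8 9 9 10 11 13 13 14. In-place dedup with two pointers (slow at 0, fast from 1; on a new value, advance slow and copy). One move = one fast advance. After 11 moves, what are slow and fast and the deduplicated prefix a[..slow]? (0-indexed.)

slow=6, fast=12, prefix=[1, 5, 7, 8, 9, 10, 11]

(s=0,f=1) a[fast]=1=a[slow] dup → fast++
(s=0,f=2) a[fast]=1=a[slow] dup → fast++
(s=0,f=3) a[fast]=1=a[slow] dup → fast++
(s=0,f=4) a[fast]=5≠a[slow]=1 write a[1]=5 → slow++,fast++
(s=1,f=5) a[fast]=5=a[slow] dup → fast++
(s=1,f=6) a[fast]=7≠a[slow]=5 write a[2]=7 → slow++,fast++
(s=2,f=7) a[fast]=8≠a[slow]=7 write a[3]=8 → slow++,fast++
(s=3,f=8) a[fast]=9≠a[slow]=8 write a[4]=9 → slow++,fast++
(s=4,f=9) a[fast]=9=a[slow] dup → fast++
(s=4,f=10) a[fast]=10≠a[slow]=9 write a[5]=10 → slow++,fast++
(s=5,f=11) a[fast]=11≠a[slow]=10 write a[6]=11 → slow++,fast++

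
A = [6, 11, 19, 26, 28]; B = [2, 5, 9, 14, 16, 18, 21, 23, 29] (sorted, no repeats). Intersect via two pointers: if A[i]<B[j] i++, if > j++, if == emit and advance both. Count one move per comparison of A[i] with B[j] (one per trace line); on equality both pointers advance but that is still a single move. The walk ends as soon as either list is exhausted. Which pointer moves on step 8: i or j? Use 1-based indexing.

i=1 j=1: 6>2, j++
i=1 j=2: 6>5, j++
i=1 j=3: 6<9, i++
i=2 j=3: 11>9, j++
i=2 j=4: 11<14, i++
i=3 j=4: 19>14, j++
i=3 j=5: 19>16, j++
i=3 j=6: 19>18, j++

j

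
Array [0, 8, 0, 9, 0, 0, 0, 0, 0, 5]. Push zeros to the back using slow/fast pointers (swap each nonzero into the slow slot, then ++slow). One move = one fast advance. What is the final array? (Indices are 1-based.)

[8, 9, 5, 0, 0, 0, 0, 0, 0, 0]

slow=1 fast=1: a[fast]=0, fast++
slow=1 fast=2: a[fast]=8≠0 swap→a[1]=8, slow++,fast++
slow=2 fast=3: a[fast]=0, fast++
slow=2 fast=4: a[fast]=9≠0 swap→a[2]=9, slow++,fast++
slow=3 fast=5: a[fast]=0, fast++
slow=3 fast=6: a[fast]=0, fast++
slow=3 fast=7: a[fast]=0, fast++
slow=3 fast=8: a[fast]=0, fast++
slow=3 fast=9: a[fast]=0, fast++
slow=3 fast=10: a[fast]=5≠0 swap→a[3]=5, slow++,fast++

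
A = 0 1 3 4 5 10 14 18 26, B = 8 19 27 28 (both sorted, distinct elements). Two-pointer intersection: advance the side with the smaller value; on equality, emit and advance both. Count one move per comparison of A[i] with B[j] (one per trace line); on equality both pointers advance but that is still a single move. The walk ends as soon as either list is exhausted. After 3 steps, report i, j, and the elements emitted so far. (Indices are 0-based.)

i=3, j=0, emitted=[]

i=0 j=0: 0<8, i++
i=1 j=0: 1<8, i++
i=2 j=0: 3<8, i++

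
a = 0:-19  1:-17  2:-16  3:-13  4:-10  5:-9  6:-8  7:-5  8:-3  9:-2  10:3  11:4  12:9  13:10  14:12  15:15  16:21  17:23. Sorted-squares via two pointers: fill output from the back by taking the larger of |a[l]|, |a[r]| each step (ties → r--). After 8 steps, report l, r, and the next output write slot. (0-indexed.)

l=4, r=13, next write slot=9

l=0 r=17: |-19|<=|23| out[17]=529, r--
l=0 r=16: |-19|<=|21| out[16]=441, r--
l=0 r=15: |-19|>|15| out[15]=361, l++
l=1 r=15: |-17|>|15| out[14]=289, l++
l=2 r=15: |-16|>|15| out[13]=256, l++
l=3 r=15: |-13|<=|15| out[12]=225, r--
l=3 r=14: |-13|>|12| out[11]=169, l++
l=4 r=14: |-10|<=|12| out[10]=144, r--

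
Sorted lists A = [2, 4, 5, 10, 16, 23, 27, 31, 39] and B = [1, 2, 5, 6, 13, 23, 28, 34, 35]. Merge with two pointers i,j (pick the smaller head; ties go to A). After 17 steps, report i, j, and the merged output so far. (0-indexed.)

i=8, j=9, merged so far=[1, 2, 2, 4, 5, 5, 6, 10, 13, 16, 23, 23, 27, 28, 31, 34, 35]

i=0 j=0: A[i]=2>B[j]=1 take 1, j++
i=0 j=1: A[i]=2<=B[j]=2 take 2, i++
i=1 j=1: A[i]=4>B[j]=2 take 2, j++
i=1 j=2: A[i]=4<=B[j]=5 take 4, i++
i=2 j=2: A[i]=5<=B[j]=5 take 5, i++
i=3 j=2: A[i]=10>B[j]=5 take 5, j++
i=3 j=3: A[i]=10>B[j]=6 take 6, j++
i=3 j=4: A[i]=10<=B[j]=13 take 10, i++
i=4 j=4: A[i]=16>B[j]=13 take 13, j++
i=4 j=5: A[i]=16<=B[j]=23 take 16, i++
i=5 j=5: A[i]=23<=B[j]=23 take 23, i++
i=6 j=5: A[i]=27>B[j]=23 take 23, j++
i=6 j=6: A[i]=27<=B[j]=28 take 27, i++
i=7 j=6: A[i]=31>B[j]=28 take 28, j++
i=7 j=7: A[i]=31<=B[j]=34 take 31, i++
i=8 j=7: A[i]=39>B[j]=34 take 34, j++
i=8 j=8: A[i]=39>B[j]=35 take 35, j++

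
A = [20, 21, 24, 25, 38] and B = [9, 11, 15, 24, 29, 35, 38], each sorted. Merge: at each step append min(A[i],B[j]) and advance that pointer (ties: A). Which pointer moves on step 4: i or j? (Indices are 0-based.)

[i=0,j=0] A[i]=20>B[j]=9 take 9 → j++
[i=0,j=1] A[i]=20>B[j]=11 take 11 → j++
[i=0,j=2] A[i]=20>B[j]=15 take 15 → j++
[i=0,j=3] A[i]=20<=B[j]=24 take 20 → i++

i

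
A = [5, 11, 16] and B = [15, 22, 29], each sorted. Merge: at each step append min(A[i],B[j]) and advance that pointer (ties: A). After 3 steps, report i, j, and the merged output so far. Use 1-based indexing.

i=1 j=1: A[i]=5<=B[j]=15 take 5, i++
i=2 j=1: A[i]=11<=B[j]=15 take 11, i++
i=3 j=1: A[i]=16>B[j]=15 take 15, j++

i=3, j=2, merged so far=[5, 11, 15]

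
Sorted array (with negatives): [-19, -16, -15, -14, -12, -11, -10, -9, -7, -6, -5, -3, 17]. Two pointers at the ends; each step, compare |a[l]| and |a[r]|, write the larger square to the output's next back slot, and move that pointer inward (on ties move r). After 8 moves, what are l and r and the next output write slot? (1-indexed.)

l=8, r=12, next write slot=5

l=1 r=13: |-19|>|17| out[13]=361, l++
l=2 r=13: |-16|<=|17| out[12]=289, r--
l=2 r=12: |-16|>|-3| out[11]=256, l++
l=3 r=12: |-15|>|-3| out[10]=225, l++
l=4 r=12: |-14|>|-3| out[9]=196, l++
l=5 r=12: |-12|>|-3| out[8]=144, l++
l=6 r=12: |-11|>|-3| out[7]=121, l++
l=7 r=12: |-10|>|-3| out[6]=100, l++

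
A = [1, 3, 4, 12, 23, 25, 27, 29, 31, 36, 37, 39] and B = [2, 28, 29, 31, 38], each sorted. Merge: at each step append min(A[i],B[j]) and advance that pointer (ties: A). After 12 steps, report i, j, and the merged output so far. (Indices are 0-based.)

i=9, j=3, merged so far=[1, 2, 3, 4, 12, 23, 25, 27, 28, 29, 29, 31]

i=0 j=0: A[i]=1<=B[j]=2 take 1, i++
i=1 j=0: A[i]=3>B[j]=2 take 2, j++
i=1 j=1: A[i]=3<=B[j]=28 take 3, i++
i=2 j=1: A[i]=4<=B[j]=28 take 4, i++
i=3 j=1: A[i]=12<=B[j]=28 take 12, i++
i=4 j=1: A[i]=23<=B[j]=28 take 23, i++
i=5 j=1: A[i]=25<=B[j]=28 take 25, i++
i=6 j=1: A[i]=27<=B[j]=28 take 27, i++
i=7 j=1: A[i]=29>B[j]=28 take 28, j++
i=7 j=2: A[i]=29<=B[j]=29 take 29, i++
i=8 j=2: A[i]=31>B[j]=29 take 29, j++
i=8 j=3: A[i]=31<=B[j]=31 take 31, i++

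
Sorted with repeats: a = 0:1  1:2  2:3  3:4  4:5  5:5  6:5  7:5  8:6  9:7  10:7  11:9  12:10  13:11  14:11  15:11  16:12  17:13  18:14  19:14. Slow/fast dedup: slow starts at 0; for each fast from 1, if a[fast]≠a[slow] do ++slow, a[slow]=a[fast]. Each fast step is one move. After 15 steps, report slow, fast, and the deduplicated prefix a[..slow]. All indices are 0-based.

slow=9, fast=16, prefix=[1, 2, 3, 4, 5, 6, 7, 9, 10, 11]

(s=0,f=1) a[fast]=2≠a[slow]=1 write a[1]=2 → slow++,fast++
(s=1,f=2) a[fast]=3≠a[slow]=2 write a[2]=3 → slow++,fast++
(s=2,f=3) a[fast]=4≠a[slow]=3 write a[3]=4 → slow++,fast++
(s=3,f=4) a[fast]=5≠a[slow]=4 write a[4]=5 → slow++,fast++
(s=4,f=5) a[fast]=5=a[slow] dup → fast++
(s=4,f=6) a[fast]=5=a[slow] dup → fast++
(s=4,f=7) a[fast]=5=a[slow] dup → fast++
(s=4,f=8) a[fast]=6≠a[slow]=5 write a[5]=6 → slow++,fast++
(s=5,f=9) a[fast]=7≠a[slow]=6 write a[6]=7 → slow++,fast++
(s=6,f=10) a[fast]=7=a[slow] dup → fast++
(s=6,f=11) a[fast]=9≠a[slow]=7 write a[7]=9 → slow++,fast++
(s=7,f=12) a[fast]=10≠a[slow]=9 write a[8]=10 → slow++,fast++
(s=8,f=13) a[fast]=11≠a[slow]=10 write a[9]=11 → slow++,fast++
(s=9,f=14) a[fast]=11=a[slow] dup → fast++
(s=9,f=15) a[fast]=11=a[slow] dup → fast++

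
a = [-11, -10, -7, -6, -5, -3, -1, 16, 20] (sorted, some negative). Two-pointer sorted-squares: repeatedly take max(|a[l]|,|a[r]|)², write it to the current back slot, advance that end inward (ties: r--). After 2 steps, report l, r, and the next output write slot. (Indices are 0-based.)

l=0, r=6, next write slot=6

l=0 r=8: |-11|<=|20| out[8]=400, r--
l=0 r=7: |-11|<=|16| out[7]=256, r--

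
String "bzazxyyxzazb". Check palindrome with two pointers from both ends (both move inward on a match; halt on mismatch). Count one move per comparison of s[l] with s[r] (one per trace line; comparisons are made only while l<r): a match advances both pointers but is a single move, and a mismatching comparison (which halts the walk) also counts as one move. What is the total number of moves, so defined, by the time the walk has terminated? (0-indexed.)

6 moves

l=0 r=11: 'b'=='b', l++,r--
l=1 r=10: 'z'=='z', l++,r--
l=2 r=9: 'a'=='a', l++,r--
l=3 r=8: 'z'=='z', l++,r--
l=4 r=7: 'x'=='x', l++,r--
l=5 r=6: 'y'=='y', l++,r--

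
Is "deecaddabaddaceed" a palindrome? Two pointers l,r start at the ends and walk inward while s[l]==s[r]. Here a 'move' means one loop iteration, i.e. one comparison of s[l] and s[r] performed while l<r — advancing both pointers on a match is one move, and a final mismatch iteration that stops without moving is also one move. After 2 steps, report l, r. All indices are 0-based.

l=0 r=16: 'd'=='d', l++,r--
l=1 r=15: 'e'=='e', l++,r--

l=2, r=14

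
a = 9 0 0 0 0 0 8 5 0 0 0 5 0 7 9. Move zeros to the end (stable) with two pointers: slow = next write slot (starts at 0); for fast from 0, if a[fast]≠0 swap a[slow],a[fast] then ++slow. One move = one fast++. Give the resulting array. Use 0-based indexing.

(s=0,f=0) a[fast]=9≠0 swap→a[0]=9 → slow++,fast++
(s=1,f=1) a[fast]=0 → fast++
(s=1,f=2) a[fast]=0 → fast++
(s=1,f=3) a[fast]=0 → fast++
(s=1,f=4) a[fast]=0 → fast++
(s=1,f=5) a[fast]=0 → fast++
(s=1,f=6) a[fast]=8≠0 swap→a[1]=8 → slow++,fast++
(s=2,f=7) a[fast]=5≠0 swap→a[2]=5 → slow++,fast++
(s=3,f=8) a[fast]=0 → fast++
(s=3,f=9) a[fast]=0 → fast++
(s=3,f=10) a[fast]=0 → fast++
(s=3,f=11) a[fast]=5≠0 swap→a[3]=5 → slow++,fast++
(s=4,f=12) a[fast]=0 → fast++
(s=4,f=13) a[fast]=7≠0 swap→a[4]=7 → slow++,fast++
(s=5,f=14) a[fast]=9≠0 swap→a[5]=9 → slow++,fast++

[9, 8, 5, 5, 7, 9, 0, 0, 0, 0, 0, 0, 0, 0, 0]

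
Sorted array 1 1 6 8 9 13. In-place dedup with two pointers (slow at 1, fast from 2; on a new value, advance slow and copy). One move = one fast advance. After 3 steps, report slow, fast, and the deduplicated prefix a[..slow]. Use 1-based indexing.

slow=3, fast=5, prefix=[1, 6, 8]

slow=1 fast=2: a[fast]=1=a[slow] dup, fast++
slow=1 fast=3: a[fast]=6≠a[slow]=1 write a[2]=6, slow++,fast++
slow=2 fast=4: a[fast]=8≠a[slow]=6 write a[3]=8, slow++,fast++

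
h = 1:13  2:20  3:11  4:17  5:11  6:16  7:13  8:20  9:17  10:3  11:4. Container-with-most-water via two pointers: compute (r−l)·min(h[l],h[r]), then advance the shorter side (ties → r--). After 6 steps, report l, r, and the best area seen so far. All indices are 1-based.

l=1 r=11: min(13,4)*10=40 best=40 *, r--
l=1 r=10: min(13,3)*9=27 best=40, r--
l=1 r=9: min(13,17)*8=104 best=104 *, l++
l=2 r=9: min(20,17)*7=119 best=119 *, r--
l=2 r=8: min(20,20)*6=120 best=120 *, r--
l=2 r=7: min(20,13)*5=65 best=120, r--

l=2, r=6, best area=120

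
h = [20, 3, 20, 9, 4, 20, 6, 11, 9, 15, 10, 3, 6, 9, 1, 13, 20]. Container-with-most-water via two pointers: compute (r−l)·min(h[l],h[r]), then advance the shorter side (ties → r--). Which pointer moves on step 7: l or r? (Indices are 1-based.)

r

[1,17] min(20,20)*16=320 best=320 * → r--
[1,16] min(20,13)*15=195 best=320 → r--
[1,15] min(20,1)*14=14 best=320 → r--
[1,14] min(20,9)*13=117 best=320 → r--
[1,13] min(20,6)*12=72 best=320 → r--
[1,12] min(20,3)*11=33 best=320 → r--
[1,11] min(20,10)*10=100 best=320 → r--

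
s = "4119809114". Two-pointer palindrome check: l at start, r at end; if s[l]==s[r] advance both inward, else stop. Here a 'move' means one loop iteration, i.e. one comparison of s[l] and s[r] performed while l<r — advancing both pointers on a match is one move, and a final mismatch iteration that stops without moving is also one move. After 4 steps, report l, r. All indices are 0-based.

l=4, r=5

l=0 r=9: '4'=='4', l++,r--
l=1 r=8: '1'=='1', l++,r--
l=2 r=7: '1'=='1', l++,r--
l=3 r=6: '9'=='9', l++,r--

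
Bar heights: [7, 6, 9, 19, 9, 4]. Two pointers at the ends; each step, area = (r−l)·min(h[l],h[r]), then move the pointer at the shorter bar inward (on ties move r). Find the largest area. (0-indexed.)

l=0 r=5: min(7,4)*5=20 best=20 *, r--
l=0 r=4: min(7,9)*4=28 best=28 *, l++
l=1 r=4: min(6,9)*3=18 best=28, l++
l=2 r=4: min(9,9)*2=18 best=28, r--
l=2 r=3: min(9,19)*1=9 best=28, l++

max area = 28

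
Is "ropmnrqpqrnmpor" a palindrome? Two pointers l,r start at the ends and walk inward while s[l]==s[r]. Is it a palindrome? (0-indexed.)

[0,14] 'r'=='r' → l++,r--
[1,13] 'o'=='o' → l++,r--
[2,12] 'p'=='p' → l++,r--
[3,11] 'm'=='m' → l++,r--
[4,10] 'n'=='n' → l++,r--
[5,9] 'r'=='r' → l++,r--
[6,8] 'q'=='q' → l++,r--

palindrome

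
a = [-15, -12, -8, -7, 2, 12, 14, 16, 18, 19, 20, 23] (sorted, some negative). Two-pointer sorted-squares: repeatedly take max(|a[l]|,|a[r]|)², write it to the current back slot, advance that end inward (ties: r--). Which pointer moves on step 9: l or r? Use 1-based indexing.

l

l=1 r=12: |-15|<=|23| out[12]=529, r--
l=1 r=11: |-15|<=|20| out[11]=400, r--
l=1 r=10: |-15|<=|19| out[10]=361, r--
l=1 r=9: |-15|<=|18| out[9]=324, r--
l=1 r=8: |-15|<=|16| out[8]=256, r--
l=1 r=7: |-15|>|14| out[7]=225, l++
l=2 r=7: |-12|<=|14| out[6]=196, r--
l=2 r=6: |-12|<=|12| out[5]=144, r--
l=2 r=5: |-12|>|2| out[4]=144, l++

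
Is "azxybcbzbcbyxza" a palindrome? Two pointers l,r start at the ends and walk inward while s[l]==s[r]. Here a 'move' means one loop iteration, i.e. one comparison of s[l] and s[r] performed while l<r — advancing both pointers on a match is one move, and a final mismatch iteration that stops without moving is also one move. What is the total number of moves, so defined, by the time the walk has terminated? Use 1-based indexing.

7 moves

l=1 r=15: 'a'=='a', l++,r--
l=2 r=14: 'z'=='z', l++,r--
l=3 r=13: 'x'=='x', l++,r--
l=4 r=12: 'y'=='y', l++,r--
l=5 r=11: 'b'=='b', l++,r--
l=6 r=10: 'c'=='c', l++,r--
l=7 r=9: 'b'=='b', l++,r--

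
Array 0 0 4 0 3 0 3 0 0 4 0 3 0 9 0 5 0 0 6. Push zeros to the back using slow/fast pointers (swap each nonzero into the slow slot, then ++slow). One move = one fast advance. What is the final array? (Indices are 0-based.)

[4, 3, 3, 4, 3, 9, 5, 6, 0, 0, 0, 0, 0, 0, 0, 0, 0, 0, 0]

(s=0,f=0) a[fast]=0 → fast++
(s=0,f=1) a[fast]=0 → fast++
(s=0,f=2) a[fast]=4≠0 swap→a[0]=4 → slow++,fast++
(s=1,f=3) a[fast]=0 → fast++
(s=1,f=4) a[fast]=3≠0 swap→a[1]=3 → slow++,fast++
(s=2,f=5) a[fast]=0 → fast++
(s=2,f=6) a[fast]=3≠0 swap→a[2]=3 → slow++,fast++
(s=3,f=7) a[fast]=0 → fast++
(s=3,f=8) a[fast]=0 → fast++
(s=3,f=9) a[fast]=4≠0 swap→a[3]=4 → slow++,fast++
(s=4,f=10) a[fast]=0 → fast++
(s=4,f=11) a[fast]=3≠0 swap→a[4]=3 → slow++,fast++
(s=5,f=12) a[fast]=0 → fast++
(s=5,f=13) a[fast]=9≠0 swap→a[5]=9 → slow++,fast++
(s=6,f=14) a[fast]=0 → fast++
(s=6,f=15) a[fast]=5≠0 swap→a[6]=5 → slow++,fast++
(s=7,f=16) a[fast]=0 → fast++
(s=7,f=17) a[fast]=0 → fast++
(s=7,f=18) a[fast]=6≠0 swap→a[7]=6 → slow++,fast++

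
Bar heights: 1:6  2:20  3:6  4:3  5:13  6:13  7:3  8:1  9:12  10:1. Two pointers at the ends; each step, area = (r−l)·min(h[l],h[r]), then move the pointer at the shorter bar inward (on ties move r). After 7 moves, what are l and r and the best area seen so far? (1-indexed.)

l=2, r=4, best area=84

l=1 r=10: min(6,1)*9=9 best=9 *, r--
l=1 r=9: min(6,12)*8=48 best=48 *, l++
l=2 r=9: min(20,12)*7=84 best=84 *, r--
l=2 r=8: min(20,1)*6=6 best=84, r--
l=2 r=7: min(20,3)*5=15 best=84, r--
l=2 r=6: min(20,13)*4=52 best=84, r--
l=2 r=5: min(20,13)*3=39 best=84, r--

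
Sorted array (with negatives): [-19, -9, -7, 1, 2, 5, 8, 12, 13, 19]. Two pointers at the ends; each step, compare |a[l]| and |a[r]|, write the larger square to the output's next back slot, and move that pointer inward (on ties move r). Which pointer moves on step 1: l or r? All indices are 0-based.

[0,9] |-19|<=|19| out[9]=361 → r--

r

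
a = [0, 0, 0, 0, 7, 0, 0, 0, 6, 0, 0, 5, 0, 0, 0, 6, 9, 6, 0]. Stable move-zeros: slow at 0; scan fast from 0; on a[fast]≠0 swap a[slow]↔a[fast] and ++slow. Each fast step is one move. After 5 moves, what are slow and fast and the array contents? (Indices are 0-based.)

slow=1, fast=5, a=[7, 0, 0, 0, 0, 0, 0, 0, 6, 0, 0, 5, 0, 0, 0, 6, 9, 6, 0]

slow=0 fast=0: a[fast]=0, fast++
slow=0 fast=1: a[fast]=0, fast++
slow=0 fast=2: a[fast]=0, fast++
slow=0 fast=3: a[fast]=0, fast++
slow=0 fast=4: a[fast]=7≠0 swap→a[0]=7, slow++,fast++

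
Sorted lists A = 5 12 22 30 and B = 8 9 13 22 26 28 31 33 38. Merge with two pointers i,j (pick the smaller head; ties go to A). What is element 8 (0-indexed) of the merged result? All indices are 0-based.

merged[8] = 28

i=0 j=0: A[i]=5<=B[j]=8 take 5, i++
i=1 j=0: A[i]=12>B[j]=8 take 8, j++
i=1 j=1: A[i]=12>B[j]=9 take 9, j++
i=1 j=2: A[i]=12<=B[j]=13 take 12, i++
i=2 j=2: A[i]=22>B[j]=13 take 13, j++
i=2 j=3: A[i]=22<=B[j]=22 take 22, i++
i=3 j=3: A[i]=30>B[j]=22 take 22, j++
i=3 j=4: A[i]=30>B[j]=26 take 26, j++
i=3 j=5: A[i]=30>B[j]=28 take 28, j++
i=3 j=6: A[i]=30<=B[j]=31 take 30, i++
i=4 j=6: A done, take B[j]=31, j++
i=4 j=7: A done, take B[j]=33, j++
i=4 j=8: A done, take B[j]=38, j++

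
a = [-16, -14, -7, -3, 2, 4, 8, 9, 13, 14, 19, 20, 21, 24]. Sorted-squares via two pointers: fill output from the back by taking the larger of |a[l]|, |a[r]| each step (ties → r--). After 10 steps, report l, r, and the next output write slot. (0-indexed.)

l=0 r=13: |-16|<=|24| out[13]=576, r--
l=0 r=12: |-16|<=|21| out[12]=441, r--
l=0 r=11: |-16|<=|20| out[11]=400, r--
l=0 r=10: |-16|<=|19| out[10]=361, r--
l=0 r=9: |-16|>|14| out[9]=256, l++
l=1 r=9: |-14|<=|14| out[8]=196, r--
l=1 r=8: |-14|>|13| out[7]=196, l++
l=2 r=8: |-7|<=|13| out[6]=169, r--
l=2 r=7: |-7|<=|9| out[5]=81, r--
l=2 r=6: |-7|<=|8| out[4]=64, r--

l=2, r=5, next write slot=3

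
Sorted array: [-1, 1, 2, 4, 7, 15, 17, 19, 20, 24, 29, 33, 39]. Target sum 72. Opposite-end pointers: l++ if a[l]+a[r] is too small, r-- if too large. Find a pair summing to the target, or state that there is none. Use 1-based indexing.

(33, 39)

[1,13] -1+39=38 <72 → l++
[2,13] 1+39=40 <72 → l++
[3,13] 2+39=41 <72 → l++
[4,13] 4+39=43 <72 → l++
[5,13] 7+39=46 <72 → l++
[6,13] 15+39=54 <72 → l++
[7,13] 17+39=56 <72 → l++
[8,13] 19+39=58 <72 → l++
[9,13] 20+39=59 <72 → l++
[10,13] 24+39=63 <72 → l++
[11,13] 29+39=68 <72 → l++
[12,13] 33+39=72 → found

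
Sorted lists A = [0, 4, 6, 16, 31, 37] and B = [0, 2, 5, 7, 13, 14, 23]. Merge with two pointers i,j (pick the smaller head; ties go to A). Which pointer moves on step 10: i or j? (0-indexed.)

i

i=0 j=0: A[i]=0<=B[j]=0 take 0, i++
i=1 j=0: A[i]=4>B[j]=0 take 0, j++
i=1 j=1: A[i]=4>B[j]=2 take 2, j++
i=1 j=2: A[i]=4<=B[j]=5 take 4, i++
i=2 j=2: A[i]=6>B[j]=5 take 5, j++
i=2 j=3: A[i]=6<=B[j]=7 take 6, i++
i=3 j=3: A[i]=16>B[j]=7 take 7, j++
i=3 j=4: A[i]=16>B[j]=13 take 13, j++
i=3 j=5: A[i]=16>B[j]=14 take 14, j++
i=3 j=6: A[i]=16<=B[j]=23 take 16, i++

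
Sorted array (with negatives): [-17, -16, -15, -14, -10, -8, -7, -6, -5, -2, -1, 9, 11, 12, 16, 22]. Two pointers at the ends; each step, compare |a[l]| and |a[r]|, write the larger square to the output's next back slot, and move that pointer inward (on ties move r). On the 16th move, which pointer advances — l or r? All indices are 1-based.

l=1 r=16: |-17|<=|22| out[16]=484, r--
l=1 r=15: |-17|>|16| out[15]=289, l++
l=2 r=15: |-16|<=|16| out[14]=256, r--
l=2 r=14: |-16|>|12| out[13]=256, l++
l=3 r=14: |-15|>|12| out[12]=225, l++
l=4 r=14: |-14|>|12| out[11]=196, l++
l=5 r=14: |-10|<=|12| out[10]=144, r--
l=5 r=13: |-10|<=|11| out[9]=121, r--
l=5 r=12: |-10|>|9| out[8]=100, l++
l=6 r=12: |-8|<=|9| out[7]=81, r--
l=6 r=11: |-8|>|-1| out[6]=64, l++
l=7 r=11: |-7|>|-1| out[5]=49, l++
l=8 r=11: |-6|>|-1| out[4]=36, l++
l=9 r=11: |-5|>|-1| out[3]=25, l++
l=10 r=11: |-2|>|-1| out[2]=4, l++
l=11 r=11: |-1|<=|-1| out[1]=1, r--

r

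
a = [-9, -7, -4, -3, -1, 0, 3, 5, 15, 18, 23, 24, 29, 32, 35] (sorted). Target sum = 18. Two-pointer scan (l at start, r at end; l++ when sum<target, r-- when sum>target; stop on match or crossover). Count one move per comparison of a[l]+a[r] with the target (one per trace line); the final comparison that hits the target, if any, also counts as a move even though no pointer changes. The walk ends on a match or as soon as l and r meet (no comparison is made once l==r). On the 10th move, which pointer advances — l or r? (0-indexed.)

l

l=0 r=14: -9+35=26 >18, r--
l=0 r=13: -9+32=23 >18, r--
l=0 r=12: -9+29=20 >18, r--
l=0 r=11: -9+24=15 <18, l++
l=1 r=11: -7+24=17 <18, l++
l=2 r=11: -4+24=20 >18, r--
l=2 r=10: -4+23=19 >18, r--
l=2 r=9: -4+18=14 <18, l++
l=3 r=9: -3+18=15 <18, l++
l=4 r=9: -1+18=17 <18, l++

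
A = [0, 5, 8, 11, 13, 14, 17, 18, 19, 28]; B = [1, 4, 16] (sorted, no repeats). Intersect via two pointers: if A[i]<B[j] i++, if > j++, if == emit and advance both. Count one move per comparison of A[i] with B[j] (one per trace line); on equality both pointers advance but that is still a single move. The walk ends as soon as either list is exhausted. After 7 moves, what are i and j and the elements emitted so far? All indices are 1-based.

i=1 j=1: 0<1, i++
i=2 j=1: 5>1, j++
i=2 j=2: 5>4, j++
i=2 j=3: 5<16, i++
i=3 j=3: 8<16, i++
i=4 j=3: 11<16, i++
i=5 j=3: 13<16, i++

i=6, j=3, emitted=[]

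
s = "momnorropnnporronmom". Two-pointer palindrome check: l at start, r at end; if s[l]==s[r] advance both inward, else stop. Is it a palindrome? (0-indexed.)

palindrome

l=0 r=19: 'm'=='m', l++,r--
l=1 r=18: 'o'=='o', l++,r--
l=2 r=17: 'm'=='m', l++,r--
l=3 r=16: 'n'=='n', l++,r--
l=4 r=15: 'o'=='o', l++,r--
l=5 r=14: 'r'=='r', l++,r--
l=6 r=13: 'r'=='r', l++,r--
l=7 r=12: 'o'=='o', l++,r--
l=8 r=11: 'p'=='p', l++,r--
l=9 r=10: 'n'=='n', l++,r--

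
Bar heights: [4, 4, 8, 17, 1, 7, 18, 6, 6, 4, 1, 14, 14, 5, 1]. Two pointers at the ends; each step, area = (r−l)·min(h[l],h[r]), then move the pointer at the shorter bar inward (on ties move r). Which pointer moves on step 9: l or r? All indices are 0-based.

r

[0,14] min(4,1)*14=14 best=14 * → r--
[0,13] min(4,5)*13=52 best=52 * → l++
[1,13] min(4,5)*12=48 best=52 → l++
[2,13] min(8,5)*11=55 best=55 * → r--
[2,12] min(8,14)*10=80 best=80 * → l++
[3,12] min(17,14)*9=126 best=126 * → r--
[3,11] min(17,14)*8=112 best=126 → r--
[3,10] min(17,1)*7=7 best=126 → r--
[3,9] min(17,4)*6=24 best=126 → r--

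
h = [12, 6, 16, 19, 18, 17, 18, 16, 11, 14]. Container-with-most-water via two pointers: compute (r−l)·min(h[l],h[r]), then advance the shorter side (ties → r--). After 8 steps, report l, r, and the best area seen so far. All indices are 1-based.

[1,10] min(12,14)*9=108 best=108 * → l++
[2,10] min(6,14)*8=48 best=108 → l++
[3,10] min(16,14)*7=98 best=108 → r--
[3,9] min(16,11)*6=66 best=108 → r--
[3,8] min(16,16)*5=80 best=108 → r--
[3,7] min(16,18)*4=64 best=108 → l++
[4,7] min(19,18)*3=54 best=108 → r--
[4,6] min(19,17)*2=34 best=108 → r--

l=4, r=5, best area=108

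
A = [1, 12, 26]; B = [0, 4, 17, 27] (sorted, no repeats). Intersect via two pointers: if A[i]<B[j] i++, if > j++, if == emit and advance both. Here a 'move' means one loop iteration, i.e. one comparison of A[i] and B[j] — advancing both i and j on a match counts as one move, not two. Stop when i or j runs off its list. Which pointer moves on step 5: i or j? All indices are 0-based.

j

[i=0,j=0] 1>0 → j++
[i=0,j=1] 1<4 → i++
[i=1,j=1] 12>4 → j++
[i=1,j=2] 12<17 → i++
[i=2,j=2] 26>17 → j++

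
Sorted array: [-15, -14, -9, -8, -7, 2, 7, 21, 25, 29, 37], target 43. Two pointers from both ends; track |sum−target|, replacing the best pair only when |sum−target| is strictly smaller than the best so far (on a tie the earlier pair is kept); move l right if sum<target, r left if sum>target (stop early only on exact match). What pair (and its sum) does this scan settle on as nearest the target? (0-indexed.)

[0,10] -15+37=22 d=21 * → l++
[1,10] -14+37=23 d=20 * → l++
[2,10] -9+37=28 d=15 * → l++
[3,10] -8+37=29 d=14 * → l++
[4,10] -7+37=30 d=13 * → l++
[5,10] 2+37=39 d=4 * → l++
[6,10] 7+37=44 d=1 * → r--
[6,9] 7+29=36 d=7 → l++
[7,9] 21+29=50 d=7 → r--
[7,8] 21+25=46 d=3 → r--

pair (7, 37) with sum 44 (|Δ|=1)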